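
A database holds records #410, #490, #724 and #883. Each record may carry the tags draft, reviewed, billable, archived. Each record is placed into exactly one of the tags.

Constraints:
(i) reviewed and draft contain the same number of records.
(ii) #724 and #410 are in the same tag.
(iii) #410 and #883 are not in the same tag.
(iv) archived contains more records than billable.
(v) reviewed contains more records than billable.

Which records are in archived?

archived = {#410, #724}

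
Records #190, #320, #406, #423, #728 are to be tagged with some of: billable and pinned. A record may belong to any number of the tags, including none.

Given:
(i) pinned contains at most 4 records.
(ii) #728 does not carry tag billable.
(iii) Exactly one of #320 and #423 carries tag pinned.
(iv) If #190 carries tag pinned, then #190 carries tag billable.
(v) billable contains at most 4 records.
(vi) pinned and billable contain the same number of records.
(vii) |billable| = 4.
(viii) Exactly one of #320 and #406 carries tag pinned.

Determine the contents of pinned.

pinned = {#190, #406, #423, #728}

From (ii): #728 ∉ billable.
(vii): only 4 candidates remain for billable, so all are in.
Suppose #190 ∉ pinned: no assignment then satisfies all the clues, so #190 ∈ pinned.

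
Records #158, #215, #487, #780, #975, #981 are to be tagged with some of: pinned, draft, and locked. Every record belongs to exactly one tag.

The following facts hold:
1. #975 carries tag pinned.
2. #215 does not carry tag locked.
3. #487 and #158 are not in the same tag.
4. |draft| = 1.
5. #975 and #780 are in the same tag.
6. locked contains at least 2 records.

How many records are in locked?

2

From (1): #975 ∈ pinned.
From (2): #215 ∉ locked.
(5): #780 matches #975: #780 ∈ pinned.
Suppose #981 ∈ pinned: no assignment then satisfies all the clues, so #981 ∉ pinned.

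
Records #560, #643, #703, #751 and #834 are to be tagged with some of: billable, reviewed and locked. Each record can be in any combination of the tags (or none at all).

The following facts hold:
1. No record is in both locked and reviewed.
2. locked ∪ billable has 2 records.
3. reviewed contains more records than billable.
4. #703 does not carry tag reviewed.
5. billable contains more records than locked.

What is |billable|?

2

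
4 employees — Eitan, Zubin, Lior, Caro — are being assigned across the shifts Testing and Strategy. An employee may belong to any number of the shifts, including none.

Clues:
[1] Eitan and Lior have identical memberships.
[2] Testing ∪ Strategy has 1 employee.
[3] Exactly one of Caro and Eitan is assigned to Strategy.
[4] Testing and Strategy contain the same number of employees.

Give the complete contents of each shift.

Testing = {Caro}; Strategy = {Caro}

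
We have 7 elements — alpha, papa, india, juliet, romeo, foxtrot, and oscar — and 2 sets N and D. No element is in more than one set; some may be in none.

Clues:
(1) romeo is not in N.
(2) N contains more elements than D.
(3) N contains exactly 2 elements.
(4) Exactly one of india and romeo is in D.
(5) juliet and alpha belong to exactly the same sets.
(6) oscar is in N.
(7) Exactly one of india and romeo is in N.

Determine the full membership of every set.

N = {india, oscar}; D = {romeo}

From (1): romeo ∉ N.
From (6): oscar ∈ N.
(7) (exactly one): india ∈ N.
(3): N already has 2, so the rest are out.
(4) (exactly one): romeo ∈ D.
Suppose alpha ∈ D: no assignment then satisfies all the clues, so alpha ∉ D.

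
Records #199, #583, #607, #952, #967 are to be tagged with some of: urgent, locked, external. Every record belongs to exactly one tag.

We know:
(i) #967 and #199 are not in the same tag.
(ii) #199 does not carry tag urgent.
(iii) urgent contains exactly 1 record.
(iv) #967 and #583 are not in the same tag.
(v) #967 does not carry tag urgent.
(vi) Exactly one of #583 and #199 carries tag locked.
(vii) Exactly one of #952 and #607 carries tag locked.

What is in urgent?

urgent = {#583}

From (ii): #199 ∉ urgent.
From (v): #967 ∉ urgent.
Suppose #583 ∉ urgent: no assignment then satisfies all the clues, so #583 ∈ urgent.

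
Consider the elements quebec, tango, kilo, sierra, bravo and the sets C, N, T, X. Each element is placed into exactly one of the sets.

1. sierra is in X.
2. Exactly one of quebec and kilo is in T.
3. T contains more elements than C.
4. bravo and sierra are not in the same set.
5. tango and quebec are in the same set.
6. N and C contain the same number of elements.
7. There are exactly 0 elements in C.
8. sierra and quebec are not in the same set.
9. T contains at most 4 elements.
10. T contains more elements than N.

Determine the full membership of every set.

C = {}; N = {}; T = {bravo, quebec, tango}; X = {kilo, sierra}

From (1): sierra ∈ X.
(4): bravo ∉ X.
(7): C already has 0, so the rest are out.
(8): quebec ∉ X.
(5): tango matches quebec: tango ∉ X.
Suppose quebec ∈ N: no assignment then satisfies all the clues, so quebec ∉ N.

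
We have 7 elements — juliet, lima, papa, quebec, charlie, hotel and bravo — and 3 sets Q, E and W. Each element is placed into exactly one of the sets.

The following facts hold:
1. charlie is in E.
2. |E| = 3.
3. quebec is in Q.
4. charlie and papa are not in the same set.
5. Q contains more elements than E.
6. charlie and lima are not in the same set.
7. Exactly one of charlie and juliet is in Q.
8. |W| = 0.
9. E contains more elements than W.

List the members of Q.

From (1): charlie ∈ E.
From (3): quebec ∈ Q.
(4): papa ∉ E.
(6): lima ∉ E.
(7) (exactly one): juliet ∈ Q.
(8): W already has 0, so the rest are out.
Only one set left: lima ∈ Q.
Only one set left: papa ∈ Q.
(2): only 3 candidates remain for E, so all are in.

Q = {juliet, lima, papa, quebec}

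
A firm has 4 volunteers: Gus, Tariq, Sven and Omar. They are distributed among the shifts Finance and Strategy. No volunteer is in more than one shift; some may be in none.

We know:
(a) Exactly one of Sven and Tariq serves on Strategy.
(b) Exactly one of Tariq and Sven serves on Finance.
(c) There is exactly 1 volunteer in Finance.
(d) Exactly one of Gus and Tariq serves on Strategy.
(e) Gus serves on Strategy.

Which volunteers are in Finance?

From (e): Gus ∈ Strategy.
(d) (exactly one): Tariq ∉ Strategy.
(a) (exactly one): Sven ∈ Strategy.
(b) (exactly one): Tariq ∈ Finance.
(c): Finance already has 1, so the rest are out.

Finance = {Tariq}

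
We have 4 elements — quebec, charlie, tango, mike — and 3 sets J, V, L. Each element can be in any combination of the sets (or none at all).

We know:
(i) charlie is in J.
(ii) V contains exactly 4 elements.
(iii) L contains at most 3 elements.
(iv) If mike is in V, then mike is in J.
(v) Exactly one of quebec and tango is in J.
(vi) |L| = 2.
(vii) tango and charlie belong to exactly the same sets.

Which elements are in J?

From (i): charlie ∈ J.
(ii): only 4 candidates remain for V, so all are in.
(iv): mike ∈ J.
(vii): tango matches charlie: tango ∈ J.
(v) (exactly one): quebec ∉ J.

J = {charlie, mike, tango}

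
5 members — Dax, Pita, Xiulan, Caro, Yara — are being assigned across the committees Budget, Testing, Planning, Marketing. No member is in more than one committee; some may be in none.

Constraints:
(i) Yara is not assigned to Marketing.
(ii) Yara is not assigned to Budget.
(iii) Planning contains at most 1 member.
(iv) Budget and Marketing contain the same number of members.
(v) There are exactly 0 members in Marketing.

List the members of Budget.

Budget = {}

From (i): Yara ∉ Marketing.
From (ii): Yara ∉ Budget.
(v): Marketing already has 0, so the rest are out.
Suppose Dax ∈ Budget: no assignment then satisfies all the clues, so Dax ∉ Budget.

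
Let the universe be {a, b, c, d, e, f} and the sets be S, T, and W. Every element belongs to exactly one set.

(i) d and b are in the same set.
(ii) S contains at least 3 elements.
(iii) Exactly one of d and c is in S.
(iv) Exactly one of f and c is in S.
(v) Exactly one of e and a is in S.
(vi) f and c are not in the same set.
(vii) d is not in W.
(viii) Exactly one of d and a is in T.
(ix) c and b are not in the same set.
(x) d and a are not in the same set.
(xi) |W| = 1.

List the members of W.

From (vii): d ∉ W.
(i): b matches d: b ∉ W.
Suppose a ∈ W: no assignment then satisfies all the clues, so a ∉ W.

W = {c}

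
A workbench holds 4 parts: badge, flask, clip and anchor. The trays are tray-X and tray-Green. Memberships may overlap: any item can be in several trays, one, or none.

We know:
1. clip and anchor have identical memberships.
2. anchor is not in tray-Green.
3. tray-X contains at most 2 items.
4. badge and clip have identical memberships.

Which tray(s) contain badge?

badge: none

From (2): anchor ∉ tray-Green.
(1): clip matches anchor: clip ∉ tray-Green.
(4): badge matches clip: badge ∉ tray-Green.
Suppose badge ∈ tray-X: no assignment then satisfies all the clues, so badge ∉ tray-X.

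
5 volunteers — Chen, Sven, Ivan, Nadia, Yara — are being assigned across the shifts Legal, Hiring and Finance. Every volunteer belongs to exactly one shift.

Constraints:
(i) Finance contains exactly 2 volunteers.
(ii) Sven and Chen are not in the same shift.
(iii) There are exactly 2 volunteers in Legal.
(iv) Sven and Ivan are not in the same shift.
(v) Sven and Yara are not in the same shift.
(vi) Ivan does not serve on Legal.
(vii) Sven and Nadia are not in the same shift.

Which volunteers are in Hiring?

Hiring = {Sven}

From (vi): Ivan ∉ Legal.
Suppose Chen ∈ Hiring: no assignment then satisfies all the clues, so Chen ∉ Hiring.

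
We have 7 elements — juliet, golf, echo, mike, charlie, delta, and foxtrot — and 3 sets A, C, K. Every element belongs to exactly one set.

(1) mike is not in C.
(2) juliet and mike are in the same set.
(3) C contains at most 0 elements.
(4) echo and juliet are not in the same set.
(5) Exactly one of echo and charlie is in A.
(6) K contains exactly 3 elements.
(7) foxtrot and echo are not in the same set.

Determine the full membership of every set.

A = {charlie, foxtrot, juliet, mike}; C = {}; K = {delta, echo, golf}

From (1): mike ∉ C.
(2): juliet matches mike: juliet ∉ C.
(3): C already has 0, so the rest are out.
Suppose juliet ∉ A: no assignment then satisfies all the clues, so juliet ∈ A.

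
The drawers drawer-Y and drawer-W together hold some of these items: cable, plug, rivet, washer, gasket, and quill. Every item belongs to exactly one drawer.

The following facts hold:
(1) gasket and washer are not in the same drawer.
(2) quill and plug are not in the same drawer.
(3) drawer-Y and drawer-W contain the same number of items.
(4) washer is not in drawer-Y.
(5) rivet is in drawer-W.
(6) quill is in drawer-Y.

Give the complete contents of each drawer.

From (4): washer ∉ drawer-Y.
From (5): rivet ∈ drawer-W.
From (6): quill ∈ drawer-Y.
(2): plug ∉ drawer-Y.
Only one drawer left: plug ∈ drawer-W.
Only one drawer left: washer ∈ drawer-W.
(1): gasket ∉ drawer-W.
Only one drawer left: gasket ∈ drawer-Y.
Suppose cable ∉ drawer-Y: no assignment then satisfies all the clues, so cable ∈ drawer-Y.

drawer-Y = {cable, gasket, quill}; drawer-W = {plug, rivet, washer}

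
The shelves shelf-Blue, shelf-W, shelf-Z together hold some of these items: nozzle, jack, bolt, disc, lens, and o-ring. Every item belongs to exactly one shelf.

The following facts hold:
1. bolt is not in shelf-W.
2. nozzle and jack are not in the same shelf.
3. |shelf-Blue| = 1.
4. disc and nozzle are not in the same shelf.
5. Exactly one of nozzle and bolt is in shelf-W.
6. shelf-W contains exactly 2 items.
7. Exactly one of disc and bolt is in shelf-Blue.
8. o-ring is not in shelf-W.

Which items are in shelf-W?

shelf-W = {lens, nozzle}

From (1): bolt ∉ shelf-W.
From (8): o-ring ∉ shelf-W.
(5) (exactly one): nozzle ∈ shelf-W.
(2): jack ∉ shelf-W.
(4): disc ∉ shelf-W.
(6): only 2 candidates remain for shelf-W, so all are in.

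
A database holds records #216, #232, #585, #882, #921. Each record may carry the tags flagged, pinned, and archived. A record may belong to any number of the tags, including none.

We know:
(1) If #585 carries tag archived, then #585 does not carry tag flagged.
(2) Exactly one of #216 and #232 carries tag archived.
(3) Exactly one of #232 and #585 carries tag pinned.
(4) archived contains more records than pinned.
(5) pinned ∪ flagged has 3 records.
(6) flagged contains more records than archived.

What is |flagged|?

3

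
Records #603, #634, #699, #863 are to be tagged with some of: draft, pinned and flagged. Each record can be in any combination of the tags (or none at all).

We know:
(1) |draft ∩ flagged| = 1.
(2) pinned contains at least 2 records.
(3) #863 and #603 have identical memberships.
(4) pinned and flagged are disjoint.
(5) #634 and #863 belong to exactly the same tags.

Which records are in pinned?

pinned = {#603, #634, #863}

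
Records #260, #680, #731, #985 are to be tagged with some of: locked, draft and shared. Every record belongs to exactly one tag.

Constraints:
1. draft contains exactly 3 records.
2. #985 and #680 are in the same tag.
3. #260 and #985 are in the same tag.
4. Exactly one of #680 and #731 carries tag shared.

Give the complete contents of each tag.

locked = {}; draft = {#260, #680, #985}; shared = {#731}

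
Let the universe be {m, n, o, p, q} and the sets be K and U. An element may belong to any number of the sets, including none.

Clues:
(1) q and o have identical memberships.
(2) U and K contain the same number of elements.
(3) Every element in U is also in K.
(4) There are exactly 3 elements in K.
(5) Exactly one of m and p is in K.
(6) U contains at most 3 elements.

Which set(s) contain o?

o: K, U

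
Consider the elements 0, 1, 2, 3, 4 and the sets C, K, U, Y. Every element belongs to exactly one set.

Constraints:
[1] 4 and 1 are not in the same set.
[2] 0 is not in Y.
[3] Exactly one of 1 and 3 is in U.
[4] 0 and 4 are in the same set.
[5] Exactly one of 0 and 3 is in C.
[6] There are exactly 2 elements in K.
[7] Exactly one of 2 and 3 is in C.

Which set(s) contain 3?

3: C

From (2): 0 ∉ Y.
(4): 4 matches 0: 4 ∉ Y.
Suppose 3 ∉ C: no assignment then satisfies all the clues, so 3 ∈ C.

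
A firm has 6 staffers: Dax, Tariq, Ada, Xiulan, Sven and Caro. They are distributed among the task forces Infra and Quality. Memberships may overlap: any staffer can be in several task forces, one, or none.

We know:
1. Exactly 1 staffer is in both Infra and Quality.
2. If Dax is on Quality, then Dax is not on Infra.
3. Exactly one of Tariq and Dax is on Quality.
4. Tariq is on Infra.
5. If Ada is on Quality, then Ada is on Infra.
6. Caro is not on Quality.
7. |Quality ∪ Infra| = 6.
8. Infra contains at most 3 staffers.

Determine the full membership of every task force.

Infra = {Ada, Caro, Tariq}; Quality = {Ada, Dax, Sven, Xiulan}

From (4): Tariq ∈ Infra.
From (6): Caro ∉ Quality.
Suppose Dax ∈ Infra: no assignment then satisfies all the clues, so Dax ∉ Infra.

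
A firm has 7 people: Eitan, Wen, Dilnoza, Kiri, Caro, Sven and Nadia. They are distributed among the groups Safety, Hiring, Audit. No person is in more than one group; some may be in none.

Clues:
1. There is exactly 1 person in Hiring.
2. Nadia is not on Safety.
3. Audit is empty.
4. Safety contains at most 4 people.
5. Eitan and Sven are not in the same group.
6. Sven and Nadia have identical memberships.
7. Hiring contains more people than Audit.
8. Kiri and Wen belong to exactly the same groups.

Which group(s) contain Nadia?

Nadia: none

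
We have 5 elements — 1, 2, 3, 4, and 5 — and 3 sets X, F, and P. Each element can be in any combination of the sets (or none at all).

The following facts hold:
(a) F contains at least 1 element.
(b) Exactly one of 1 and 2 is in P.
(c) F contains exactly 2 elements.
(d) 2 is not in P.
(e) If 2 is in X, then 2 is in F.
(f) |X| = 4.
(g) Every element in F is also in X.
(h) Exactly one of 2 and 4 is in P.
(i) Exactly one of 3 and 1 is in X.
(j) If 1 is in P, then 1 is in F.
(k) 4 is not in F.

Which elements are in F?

F = {1, 2}

From (d): 2 ∉ P.
From (k): 4 ∉ F.
(b) (exactly one): 1 ∈ P.
(h) (exactly one): 4 ∈ P.
(j): 1 ∈ F.
(g) with 1 ∈ F: 1 ∈ X.
(i) (exactly one): 3 ∉ X.
(f): only 4 candidates remain for X, so all are in.
(g) contrapositive: 3 ∉ F.
(e): 2 ∈ F.
(c): F already has 2, so the rest are out.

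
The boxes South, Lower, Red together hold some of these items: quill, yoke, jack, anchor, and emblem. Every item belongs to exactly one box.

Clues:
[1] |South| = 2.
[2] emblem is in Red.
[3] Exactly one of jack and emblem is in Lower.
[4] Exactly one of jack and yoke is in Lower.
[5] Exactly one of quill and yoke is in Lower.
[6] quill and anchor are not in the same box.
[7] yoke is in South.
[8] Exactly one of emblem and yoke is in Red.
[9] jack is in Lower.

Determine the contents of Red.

Red = {emblem}

From (2): emblem ∈ Red.
From (7): yoke ∈ South.
From (9): jack ∈ Lower.
(5) (exactly one): quill ∈ Lower.
(6): anchor ∉ Lower.
(1): only 2 candidates remain for South, so all are in.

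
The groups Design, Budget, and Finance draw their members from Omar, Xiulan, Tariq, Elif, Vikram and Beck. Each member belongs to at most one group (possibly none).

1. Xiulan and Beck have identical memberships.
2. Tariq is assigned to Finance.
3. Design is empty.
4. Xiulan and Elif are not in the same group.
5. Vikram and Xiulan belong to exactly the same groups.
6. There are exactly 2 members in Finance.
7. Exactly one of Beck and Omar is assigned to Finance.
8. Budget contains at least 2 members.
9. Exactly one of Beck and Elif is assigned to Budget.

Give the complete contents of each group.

Design = {}; Budget = {Beck, Vikram, Xiulan}; Finance = {Omar, Tariq}

From (2): Tariq ∈ Finance.
(3): Design already has 0, so the rest are out.
Suppose Omar ∈ Budget: no assignment then satisfies all the clues, so Omar ∉ Budget.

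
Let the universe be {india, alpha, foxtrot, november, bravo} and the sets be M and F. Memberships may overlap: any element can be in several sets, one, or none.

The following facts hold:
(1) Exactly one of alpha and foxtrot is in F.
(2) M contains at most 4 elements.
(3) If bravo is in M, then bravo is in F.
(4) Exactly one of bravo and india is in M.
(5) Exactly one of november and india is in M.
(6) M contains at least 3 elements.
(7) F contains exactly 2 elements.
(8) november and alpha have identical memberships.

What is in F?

F = {bravo, foxtrot}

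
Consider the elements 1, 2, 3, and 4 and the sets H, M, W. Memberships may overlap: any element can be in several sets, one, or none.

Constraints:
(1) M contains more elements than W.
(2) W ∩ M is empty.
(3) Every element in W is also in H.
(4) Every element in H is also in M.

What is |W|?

0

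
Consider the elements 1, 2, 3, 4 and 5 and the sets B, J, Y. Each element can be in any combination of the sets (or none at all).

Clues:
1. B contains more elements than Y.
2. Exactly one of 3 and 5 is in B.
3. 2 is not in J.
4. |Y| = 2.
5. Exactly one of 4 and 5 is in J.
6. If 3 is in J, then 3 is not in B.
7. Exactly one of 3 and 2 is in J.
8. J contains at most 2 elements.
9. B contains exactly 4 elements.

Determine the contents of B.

B = {1, 2, 4, 5}

From (3): 2 ∉ J.
(7) (exactly one): 3 ∈ J.
(6): 3 ∉ B.
(9): only 4 candidates remain for B, so all are in.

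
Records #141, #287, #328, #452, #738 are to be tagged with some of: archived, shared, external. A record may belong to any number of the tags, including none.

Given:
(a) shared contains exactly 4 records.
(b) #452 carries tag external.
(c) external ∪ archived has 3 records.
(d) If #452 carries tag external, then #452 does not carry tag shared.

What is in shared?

shared = {#141, #287, #328, #738}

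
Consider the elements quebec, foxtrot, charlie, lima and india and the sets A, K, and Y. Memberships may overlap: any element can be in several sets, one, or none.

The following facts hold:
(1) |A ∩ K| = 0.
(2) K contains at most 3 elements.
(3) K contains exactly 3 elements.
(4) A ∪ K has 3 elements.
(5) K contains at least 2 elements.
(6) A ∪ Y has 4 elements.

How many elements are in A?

0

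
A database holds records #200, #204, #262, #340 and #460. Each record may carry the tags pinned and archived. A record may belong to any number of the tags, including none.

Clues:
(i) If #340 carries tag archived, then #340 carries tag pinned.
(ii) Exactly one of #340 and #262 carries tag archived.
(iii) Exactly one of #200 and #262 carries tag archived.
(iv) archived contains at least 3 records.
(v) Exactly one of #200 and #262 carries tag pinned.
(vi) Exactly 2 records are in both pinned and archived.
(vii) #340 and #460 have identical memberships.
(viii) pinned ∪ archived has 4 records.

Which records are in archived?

archived = {#200, #340, #460}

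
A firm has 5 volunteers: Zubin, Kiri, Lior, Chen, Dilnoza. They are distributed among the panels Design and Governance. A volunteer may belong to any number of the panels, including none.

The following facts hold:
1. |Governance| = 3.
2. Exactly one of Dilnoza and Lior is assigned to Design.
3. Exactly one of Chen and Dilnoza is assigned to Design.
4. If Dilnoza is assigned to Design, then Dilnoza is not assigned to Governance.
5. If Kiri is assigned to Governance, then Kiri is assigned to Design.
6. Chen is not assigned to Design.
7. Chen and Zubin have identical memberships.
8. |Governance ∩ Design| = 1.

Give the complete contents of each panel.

Design = {Dilnoza, Kiri}; Governance = {Chen, Kiri, Zubin}

From (6): Chen ∉ Design.
(3) (exactly one): Dilnoza ∈ Design.
(4): Dilnoza ∉ Governance.
(7): Zubin matches Chen: Zubin ∉ Design.
(2) (exactly one): Lior ∉ Design.
Suppose Zubin ∉ Governance: no assignment then satisfies all the clues, so Zubin ∈ Governance.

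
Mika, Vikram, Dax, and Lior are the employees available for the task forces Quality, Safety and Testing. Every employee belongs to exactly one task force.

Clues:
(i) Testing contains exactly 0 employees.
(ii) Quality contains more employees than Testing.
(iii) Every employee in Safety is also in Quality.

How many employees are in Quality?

4

(i): Testing already has 0, so the rest are out.
Suppose Mika ∉ Quality: no assignment then satisfies all the clues, so Mika ∈ Quality.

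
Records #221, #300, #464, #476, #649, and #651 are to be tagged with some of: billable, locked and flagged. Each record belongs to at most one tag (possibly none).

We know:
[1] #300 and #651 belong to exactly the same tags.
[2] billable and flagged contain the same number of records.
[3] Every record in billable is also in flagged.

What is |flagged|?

0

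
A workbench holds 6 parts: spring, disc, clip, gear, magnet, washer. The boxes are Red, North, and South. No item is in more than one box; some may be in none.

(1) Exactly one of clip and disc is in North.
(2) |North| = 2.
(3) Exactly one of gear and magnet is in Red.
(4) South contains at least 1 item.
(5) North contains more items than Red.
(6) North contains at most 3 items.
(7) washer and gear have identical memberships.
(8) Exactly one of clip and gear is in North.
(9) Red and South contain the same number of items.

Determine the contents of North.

North = {clip, spring}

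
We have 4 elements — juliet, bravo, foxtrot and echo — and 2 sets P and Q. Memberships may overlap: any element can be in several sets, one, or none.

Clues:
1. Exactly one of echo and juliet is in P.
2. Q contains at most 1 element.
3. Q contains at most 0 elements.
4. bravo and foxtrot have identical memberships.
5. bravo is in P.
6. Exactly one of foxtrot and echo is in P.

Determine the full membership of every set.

From (5): bravo ∈ P.
(3): Q already has 0, so the rest are out.
(4): foxtrot matches bravo: foxtrot ∈ P.
(6) (exactly one): echo ∉ P.
(1) (exactly one): juliet ∈ P.

P = {bravo, foxtrot, juliet}; Q = {}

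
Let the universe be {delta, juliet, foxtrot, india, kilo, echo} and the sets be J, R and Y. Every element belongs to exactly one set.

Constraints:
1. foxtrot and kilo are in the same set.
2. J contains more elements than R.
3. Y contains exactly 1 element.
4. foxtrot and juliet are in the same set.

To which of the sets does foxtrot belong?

foxtrot: J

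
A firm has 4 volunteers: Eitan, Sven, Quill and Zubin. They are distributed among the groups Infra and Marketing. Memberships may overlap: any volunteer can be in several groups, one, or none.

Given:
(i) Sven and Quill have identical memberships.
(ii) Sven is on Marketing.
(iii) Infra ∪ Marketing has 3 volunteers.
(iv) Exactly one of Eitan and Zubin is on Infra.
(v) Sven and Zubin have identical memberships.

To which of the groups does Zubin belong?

From (ii): Sven ∈ Marketing.
(i): Quill matches Sven: Quill ∈ Marketing.
(v): Zubin matches Sven: Zubin ∈ Marketing.
Suppose Zubin ∉ Infra: no assignment then satisfies all the clues, so Zubin ∈ Infra.

Zubin: Infra, Marketing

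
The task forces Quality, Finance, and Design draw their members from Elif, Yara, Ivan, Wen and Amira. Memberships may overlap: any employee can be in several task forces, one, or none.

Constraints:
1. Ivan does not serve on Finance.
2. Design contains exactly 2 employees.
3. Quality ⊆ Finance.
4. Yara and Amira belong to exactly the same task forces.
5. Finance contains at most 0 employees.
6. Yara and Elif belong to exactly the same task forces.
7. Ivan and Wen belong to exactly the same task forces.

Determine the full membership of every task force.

Quality = {}; Finance = {}; Design = {Ivan, Wen}

From (1): Ivan ∉ Finance.
(3) contrapositive: Ivan ∉ Quality.
(5): Finance already has 0, so the rest are out.
(7): Wen matches Ivan: Wen ∉ Quality.
(3) contrapositive: Elif ∉ Quality.
(3) contrapositive: Yara ∉ Quality.
(3) contrapositive: Amira ∉ Quality.
Suppose Elif ∈ Design: no assignment then satisfies all the clues, so Elif ∉ Design.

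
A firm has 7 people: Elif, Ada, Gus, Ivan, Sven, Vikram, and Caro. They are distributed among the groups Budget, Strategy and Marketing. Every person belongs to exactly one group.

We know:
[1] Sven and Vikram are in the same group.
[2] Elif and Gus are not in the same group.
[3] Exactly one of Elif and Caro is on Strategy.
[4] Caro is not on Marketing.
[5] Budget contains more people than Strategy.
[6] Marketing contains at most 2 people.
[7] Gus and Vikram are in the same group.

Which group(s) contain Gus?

From (4): Caro ∉ Marketing.
Suppose Gus ∉ Budget: no assignment then satisfies all the clues, so Gus ∈ Budget.

Gus: Budget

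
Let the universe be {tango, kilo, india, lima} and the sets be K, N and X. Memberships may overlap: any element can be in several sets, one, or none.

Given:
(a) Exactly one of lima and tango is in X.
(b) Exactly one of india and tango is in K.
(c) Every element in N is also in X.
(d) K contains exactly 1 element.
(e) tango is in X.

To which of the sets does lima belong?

From (e): tango ∈ X.
(a) (exactly one): lima ∉ X.
(c) contrapositive: lima ∉ N.
Suppose lima ∈ K: no assignment then satisfies all the clues, so lima ∉ K.

lima: none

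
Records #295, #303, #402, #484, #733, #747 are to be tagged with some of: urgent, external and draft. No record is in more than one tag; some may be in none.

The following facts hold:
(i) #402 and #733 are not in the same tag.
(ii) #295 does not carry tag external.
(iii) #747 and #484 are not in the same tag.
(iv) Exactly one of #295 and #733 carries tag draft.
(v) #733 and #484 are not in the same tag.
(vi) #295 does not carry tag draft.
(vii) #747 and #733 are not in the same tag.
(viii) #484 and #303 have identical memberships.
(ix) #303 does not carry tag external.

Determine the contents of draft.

draft = {#733}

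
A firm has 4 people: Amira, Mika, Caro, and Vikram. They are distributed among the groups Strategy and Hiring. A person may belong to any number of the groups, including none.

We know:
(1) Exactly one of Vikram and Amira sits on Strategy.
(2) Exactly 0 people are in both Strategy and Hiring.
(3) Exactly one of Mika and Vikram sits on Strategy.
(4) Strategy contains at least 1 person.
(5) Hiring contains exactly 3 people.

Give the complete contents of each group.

Strategy = {Vikram}; Hiring = {Amira, Caro, Mika}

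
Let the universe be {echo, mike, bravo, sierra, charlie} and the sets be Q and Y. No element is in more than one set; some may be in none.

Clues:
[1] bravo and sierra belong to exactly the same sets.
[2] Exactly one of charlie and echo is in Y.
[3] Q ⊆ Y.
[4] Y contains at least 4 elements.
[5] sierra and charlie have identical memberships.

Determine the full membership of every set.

Q = {}; Y = {bravo, charlie, mike, sierra}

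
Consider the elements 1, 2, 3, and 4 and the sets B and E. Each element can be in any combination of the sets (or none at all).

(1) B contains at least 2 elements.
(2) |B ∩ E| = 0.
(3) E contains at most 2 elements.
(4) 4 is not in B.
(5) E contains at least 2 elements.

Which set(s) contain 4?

4: E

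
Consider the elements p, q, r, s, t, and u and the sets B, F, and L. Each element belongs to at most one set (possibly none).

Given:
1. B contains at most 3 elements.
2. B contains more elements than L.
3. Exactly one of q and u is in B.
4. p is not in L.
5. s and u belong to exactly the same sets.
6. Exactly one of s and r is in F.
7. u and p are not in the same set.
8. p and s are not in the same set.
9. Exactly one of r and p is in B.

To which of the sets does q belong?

q: B

From (4): p ∉ L.
Suppose q ∉ B: no assignment then satisfies all the clues, so q ∈ B.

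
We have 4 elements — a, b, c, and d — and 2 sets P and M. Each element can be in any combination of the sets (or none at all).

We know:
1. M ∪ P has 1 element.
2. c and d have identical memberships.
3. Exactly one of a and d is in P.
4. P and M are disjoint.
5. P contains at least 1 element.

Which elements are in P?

P = {a}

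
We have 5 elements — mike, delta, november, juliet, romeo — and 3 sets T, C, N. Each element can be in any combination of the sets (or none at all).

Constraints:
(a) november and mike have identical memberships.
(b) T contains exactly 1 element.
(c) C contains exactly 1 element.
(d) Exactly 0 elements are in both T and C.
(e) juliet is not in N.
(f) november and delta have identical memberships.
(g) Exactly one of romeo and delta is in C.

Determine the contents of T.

From (e): juliet ∉ N.
Suppose mike ∈ T: no assignment then satisfies all the clues, so mike ∉ T.

T = {juliet}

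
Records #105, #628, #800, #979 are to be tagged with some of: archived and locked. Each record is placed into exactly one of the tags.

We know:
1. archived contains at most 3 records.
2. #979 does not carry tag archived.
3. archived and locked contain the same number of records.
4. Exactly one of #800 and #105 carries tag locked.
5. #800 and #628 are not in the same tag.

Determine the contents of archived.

archived = {#105, #628}

From (2): #979 ∉ archived.
Only one tag left: #979 ∈ locked.
Suppose #105 ∉ archived: no assignment then satisfies all the clues, so #105 ∈ archived.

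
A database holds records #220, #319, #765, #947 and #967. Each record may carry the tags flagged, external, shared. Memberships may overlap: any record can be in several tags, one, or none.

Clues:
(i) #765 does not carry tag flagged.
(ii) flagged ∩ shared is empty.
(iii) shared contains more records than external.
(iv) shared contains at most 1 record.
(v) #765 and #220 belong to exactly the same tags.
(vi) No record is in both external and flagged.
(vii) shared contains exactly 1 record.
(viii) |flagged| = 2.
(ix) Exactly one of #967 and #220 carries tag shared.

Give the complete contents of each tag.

flagged = {#319, #947}; external = {}; shared = {#967}

From (i): #765 ∉ flagged.
(v): #220 matches #765: #220 ∉ flagged.
Suppose #220 ∈ external: no assignment then satisfies all the clues, so #220 ∉ external.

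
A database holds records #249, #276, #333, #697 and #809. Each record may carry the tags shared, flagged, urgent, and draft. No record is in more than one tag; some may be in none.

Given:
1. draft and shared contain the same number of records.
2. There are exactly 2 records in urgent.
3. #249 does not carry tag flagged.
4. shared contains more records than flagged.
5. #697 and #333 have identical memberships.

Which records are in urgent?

From (3): #249 ∉ flagged.
Suppose #249 ∈ urgent: no assignment then satisfies all the clues, so #249 ∉ urgent.

urgent = {#333, #697}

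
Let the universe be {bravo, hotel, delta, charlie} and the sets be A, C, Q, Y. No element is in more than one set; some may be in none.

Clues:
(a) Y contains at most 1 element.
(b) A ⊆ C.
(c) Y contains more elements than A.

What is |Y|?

1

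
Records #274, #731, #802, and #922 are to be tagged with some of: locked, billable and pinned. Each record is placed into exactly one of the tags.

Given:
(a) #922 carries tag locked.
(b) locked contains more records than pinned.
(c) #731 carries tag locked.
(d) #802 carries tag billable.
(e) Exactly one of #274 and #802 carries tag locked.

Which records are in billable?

From (a): #922 ∈ locked.
From (c): #731 ∈ locked.
From (d): #802 ∈ billable.
(e) (exactly one): #274 ∈ locked.

billable = {#802}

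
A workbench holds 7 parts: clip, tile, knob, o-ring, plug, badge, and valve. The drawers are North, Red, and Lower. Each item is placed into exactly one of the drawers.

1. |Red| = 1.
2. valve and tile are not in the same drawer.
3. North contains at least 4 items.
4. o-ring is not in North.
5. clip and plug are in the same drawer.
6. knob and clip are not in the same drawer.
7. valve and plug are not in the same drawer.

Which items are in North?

North = {badge, clip, plug, tile}

From (4): o-ring ∉ North.
Suppose clip ∉ North: no assignment then satisfies all the clues, so clip ∈ North.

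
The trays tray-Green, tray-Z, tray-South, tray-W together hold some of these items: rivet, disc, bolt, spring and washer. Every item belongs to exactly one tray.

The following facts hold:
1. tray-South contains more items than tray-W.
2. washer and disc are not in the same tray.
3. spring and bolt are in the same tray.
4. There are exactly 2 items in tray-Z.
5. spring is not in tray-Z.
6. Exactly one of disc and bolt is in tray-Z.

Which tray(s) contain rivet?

rivet: tray-Z

From (5): spring ∉ tray-Z.
(3): bolt matches spring: bolt ∉ tray-Z.
(6) (exactly one): disc ∈ tray-Z.
(2): washer ∉ tray-Z.
(4): only 2 candidates remain for tray-Z, so all are in.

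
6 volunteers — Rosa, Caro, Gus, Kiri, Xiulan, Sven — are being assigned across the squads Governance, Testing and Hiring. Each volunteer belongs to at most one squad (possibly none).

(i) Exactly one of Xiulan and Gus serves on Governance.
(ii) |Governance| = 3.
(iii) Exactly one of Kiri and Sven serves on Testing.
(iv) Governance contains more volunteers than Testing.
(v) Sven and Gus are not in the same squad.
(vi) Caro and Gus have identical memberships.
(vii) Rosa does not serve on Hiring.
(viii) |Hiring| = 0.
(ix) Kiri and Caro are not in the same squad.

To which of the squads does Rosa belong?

From (vii): Rosa ∉ Hiring.
(viii): Hiring already has 0, so the rest are out.
Suppose Rosa ∉ Governance: no assignment then satisfies all the clues, so Rosa ∈ Governance.

Rosa: Governance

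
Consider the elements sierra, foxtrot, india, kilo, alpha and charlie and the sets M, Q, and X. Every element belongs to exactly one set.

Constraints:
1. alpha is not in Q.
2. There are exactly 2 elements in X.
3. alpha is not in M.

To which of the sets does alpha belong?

alpha: X

From (1): alpha ∉ Q.
From (3): alpha ∉ M.
Only one set left: alpha ∈ X.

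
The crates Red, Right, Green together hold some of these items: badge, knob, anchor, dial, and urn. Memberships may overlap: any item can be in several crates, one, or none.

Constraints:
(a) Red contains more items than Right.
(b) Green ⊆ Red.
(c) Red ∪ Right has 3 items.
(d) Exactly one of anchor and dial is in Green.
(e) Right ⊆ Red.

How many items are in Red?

3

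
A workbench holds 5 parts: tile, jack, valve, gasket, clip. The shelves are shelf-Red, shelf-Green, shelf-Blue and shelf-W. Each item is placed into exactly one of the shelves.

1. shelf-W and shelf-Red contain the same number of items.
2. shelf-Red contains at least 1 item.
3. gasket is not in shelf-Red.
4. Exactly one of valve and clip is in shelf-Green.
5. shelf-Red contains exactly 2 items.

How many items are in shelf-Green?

1

From (3): gasket ∉ shelf-Red.
Suppose tile ∈ shelf-Green: no assignment then satisfies all the clues, so tile ∉ shelf-Green.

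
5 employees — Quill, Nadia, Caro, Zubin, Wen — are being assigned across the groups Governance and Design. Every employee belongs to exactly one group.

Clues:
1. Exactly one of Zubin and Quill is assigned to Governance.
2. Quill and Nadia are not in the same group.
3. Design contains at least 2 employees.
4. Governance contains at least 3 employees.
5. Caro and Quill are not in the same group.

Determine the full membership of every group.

Governance = {Caro, Nadia, Zubin}; Design = {Quill, Wen}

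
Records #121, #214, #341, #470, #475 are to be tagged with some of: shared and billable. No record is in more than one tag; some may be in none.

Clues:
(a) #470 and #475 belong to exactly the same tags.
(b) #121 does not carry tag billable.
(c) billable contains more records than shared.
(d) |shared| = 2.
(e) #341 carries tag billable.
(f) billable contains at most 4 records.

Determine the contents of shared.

shared = {#121, #214}

From (b): #121 ∉ billable.
From (e): #341 ∈ billable.
Suppose #121 ∉ shared: no assignment then satisfies all the clues, so #121 ∈ shared.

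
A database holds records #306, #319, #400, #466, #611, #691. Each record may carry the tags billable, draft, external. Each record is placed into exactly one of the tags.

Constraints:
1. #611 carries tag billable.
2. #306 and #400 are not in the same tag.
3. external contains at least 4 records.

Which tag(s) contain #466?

#466: external

From (1): #611 ∈ billable.
Suppose #466 ∈ billable: no assignment then satisfies all the clues, so #466 ∉ billable.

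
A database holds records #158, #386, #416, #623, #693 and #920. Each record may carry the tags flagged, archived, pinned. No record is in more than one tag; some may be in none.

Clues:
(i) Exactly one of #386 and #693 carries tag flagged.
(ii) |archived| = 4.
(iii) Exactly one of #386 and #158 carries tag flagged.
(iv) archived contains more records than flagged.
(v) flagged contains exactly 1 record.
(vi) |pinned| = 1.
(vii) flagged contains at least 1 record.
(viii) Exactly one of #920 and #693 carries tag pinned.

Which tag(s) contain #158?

#158: archived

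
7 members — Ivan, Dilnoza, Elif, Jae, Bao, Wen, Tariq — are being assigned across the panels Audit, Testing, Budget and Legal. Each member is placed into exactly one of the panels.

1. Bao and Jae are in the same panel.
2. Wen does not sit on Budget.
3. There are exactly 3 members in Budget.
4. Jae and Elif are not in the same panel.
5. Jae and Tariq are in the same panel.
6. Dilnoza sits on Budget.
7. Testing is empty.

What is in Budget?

Budget = {Dilnoza, Elif, Ivan}

From (2): Wen ∉ Budget.
From (6): Dilnoza ∈ Budget.
(7): Testing already has 0, so the rest are out.
Suppose Ivan ∉ Budget: no assignment then satisfies all the clues, so Ivan ∈ Budget.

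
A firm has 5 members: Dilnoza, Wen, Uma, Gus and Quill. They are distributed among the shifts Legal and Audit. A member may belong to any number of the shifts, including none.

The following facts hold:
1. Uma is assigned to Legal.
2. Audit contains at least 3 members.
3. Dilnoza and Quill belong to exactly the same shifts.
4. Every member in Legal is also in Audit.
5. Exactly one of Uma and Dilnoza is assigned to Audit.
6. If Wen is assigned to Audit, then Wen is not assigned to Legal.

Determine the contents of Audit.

Audit = {Gus, Uma, Wen}

From (1): Uma ∈ Legal.
(4) with Uma ∈ Legal: Uma ∈ Audit.
(5) (exactly one): Dilnoza ∉ Audit.
(3): Quill matches Dilnoza: Quill ∉ Audit.
(4) contrapositive: Dilnoza ∉ Legal.
(4) contrapositive: Quill ∉ Legal.
(2): only 3 candidates remain for Audit, so all are in.
(6): Wen ∉ Legal.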